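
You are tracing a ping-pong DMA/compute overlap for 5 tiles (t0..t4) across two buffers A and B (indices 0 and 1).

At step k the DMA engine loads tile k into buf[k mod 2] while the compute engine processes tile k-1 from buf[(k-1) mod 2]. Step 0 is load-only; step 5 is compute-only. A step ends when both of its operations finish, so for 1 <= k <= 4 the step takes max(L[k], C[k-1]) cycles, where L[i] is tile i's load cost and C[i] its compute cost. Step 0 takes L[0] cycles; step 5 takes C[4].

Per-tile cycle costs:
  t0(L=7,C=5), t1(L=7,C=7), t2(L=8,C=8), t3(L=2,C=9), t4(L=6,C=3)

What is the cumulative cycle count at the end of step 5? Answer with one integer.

  0. 7=7c; end=7; A:t0 B:-
  1. max(7,5)=7c; end=14; A:t0 B:t1
  2. max(8,7)=8c; end=22; A:t2 B:t1
  3. max(2,8)=8c; end=30; A:t2 B:t3
  4. max(6,9)=9c; end=39; A:t4 B:t3
  5. 3=3c; end=42; A:t4 B:t3

end_cycle[5] = 42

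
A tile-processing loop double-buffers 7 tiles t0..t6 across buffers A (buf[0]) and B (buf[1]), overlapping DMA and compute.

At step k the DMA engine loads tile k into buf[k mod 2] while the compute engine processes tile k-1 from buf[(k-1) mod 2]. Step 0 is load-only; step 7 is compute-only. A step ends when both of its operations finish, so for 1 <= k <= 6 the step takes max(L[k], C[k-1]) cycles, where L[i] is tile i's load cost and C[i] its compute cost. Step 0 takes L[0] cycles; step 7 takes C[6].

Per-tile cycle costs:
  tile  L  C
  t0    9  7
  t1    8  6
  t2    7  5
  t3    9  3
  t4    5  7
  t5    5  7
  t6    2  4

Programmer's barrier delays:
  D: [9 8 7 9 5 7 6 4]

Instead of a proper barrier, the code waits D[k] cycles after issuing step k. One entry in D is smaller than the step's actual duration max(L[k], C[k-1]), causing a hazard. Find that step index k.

step 0: need L[0]=9 = 9; D[0]=9 ok
step 1: need max(L[1]=8,C[0]=7) = 8; D[1]=8 ok
step 2: need max(L[2]=7,C[1]=6) = 7; D[2]=7 ok
step 3: need max(L[3]=9,C[2]=5) = 9; D[3]=9 ok
step 4: need max(L[4]=5,C[3]=3) = 5; D[4]=5 ok
step 5: need max(L[5]=5,C[4]=7) = 7; D[5]=7 ok
step 6: need max(L[6]=2,C[5]=7) = 7; D[6]=6 SHORT
step 7: need C[6]=4 = 4; D[7]=4 ok

hazard at step 6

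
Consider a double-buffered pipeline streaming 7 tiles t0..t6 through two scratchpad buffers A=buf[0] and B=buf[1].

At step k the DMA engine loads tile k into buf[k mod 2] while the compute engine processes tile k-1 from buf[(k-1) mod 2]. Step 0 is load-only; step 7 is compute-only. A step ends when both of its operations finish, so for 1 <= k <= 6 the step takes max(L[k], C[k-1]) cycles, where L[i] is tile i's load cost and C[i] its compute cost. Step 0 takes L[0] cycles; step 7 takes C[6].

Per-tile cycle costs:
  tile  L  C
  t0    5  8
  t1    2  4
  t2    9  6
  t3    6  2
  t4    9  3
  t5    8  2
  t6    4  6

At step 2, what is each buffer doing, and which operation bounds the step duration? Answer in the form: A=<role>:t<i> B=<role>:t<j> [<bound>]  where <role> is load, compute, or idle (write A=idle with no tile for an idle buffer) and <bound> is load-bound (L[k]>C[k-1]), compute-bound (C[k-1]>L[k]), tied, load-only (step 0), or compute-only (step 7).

[0] DMA t0→A (5c) ∥ CU idle ⇒ 5c, clock 5
[1] DMA t1→B (2c) ∥ CU A:t0 (8c) ⇒ 8c, clock 13
[2] DMA t2→A (9c) ∥ CU B:t1 (4c) ⇒ 9c, clock 22
[3] DMA t3→B (6c) ∥ CU A:t2 (6c) ⇒ 6c, clock 28
[4] DMA t4→A (9c) ∥ CU B:t3 (2c) ⇒ 9c, clock 37
[5] DMA t5→B (8c) ∥ CU A:t4 (3c) ⇒ 8c, clock 45
[6] DMA t6→A (4c) ∥ CU B:t5 (2c) ⇒ 4c, clock 49
[7] DMA idle ∥ CU A:t6 (6c) ⇒ 6c, clock 55

step 2: A=load:t2 B=compute:t1 [load-bound]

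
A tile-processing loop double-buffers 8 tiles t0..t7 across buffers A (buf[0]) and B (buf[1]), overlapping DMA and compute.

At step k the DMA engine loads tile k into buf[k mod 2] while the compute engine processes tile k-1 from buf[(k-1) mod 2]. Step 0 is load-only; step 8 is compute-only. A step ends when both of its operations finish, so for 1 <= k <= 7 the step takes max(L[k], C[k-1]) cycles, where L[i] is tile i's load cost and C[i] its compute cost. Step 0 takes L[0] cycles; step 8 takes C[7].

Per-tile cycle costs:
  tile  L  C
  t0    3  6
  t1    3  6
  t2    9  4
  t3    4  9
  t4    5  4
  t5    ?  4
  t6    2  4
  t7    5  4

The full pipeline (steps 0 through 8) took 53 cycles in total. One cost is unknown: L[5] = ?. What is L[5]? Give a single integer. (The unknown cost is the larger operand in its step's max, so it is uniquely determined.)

L[5] = 9

step 0 → dur = L[0]=3 = 3
step 1 → dur = max(L[1]=3, C[0]=6) = 6
step 2 → dur = max(L[2]=9, C[1]=6) = 9
step 3 → dur = max(L[3]=4, C[2]=4) = 4
step 4 → dur = max(L[4]=5, C[3]=9) = 9
step 5 → dur = max(L[5]=?, C[4]=4) = L[5]  (unknown; binding)
step 6 → dur = max(L[6]=2, C[5]=4) = 4
step 7 → dur = max(L[7]=5, C[6]=4) = 5
step 8 → dur = C[7]=4 = 4
sum of known step durations = 44
dur[5] = total - known = 53 - 44 = 9
L[5] is the binding max in step 5, so L[5] = dur[5] = 9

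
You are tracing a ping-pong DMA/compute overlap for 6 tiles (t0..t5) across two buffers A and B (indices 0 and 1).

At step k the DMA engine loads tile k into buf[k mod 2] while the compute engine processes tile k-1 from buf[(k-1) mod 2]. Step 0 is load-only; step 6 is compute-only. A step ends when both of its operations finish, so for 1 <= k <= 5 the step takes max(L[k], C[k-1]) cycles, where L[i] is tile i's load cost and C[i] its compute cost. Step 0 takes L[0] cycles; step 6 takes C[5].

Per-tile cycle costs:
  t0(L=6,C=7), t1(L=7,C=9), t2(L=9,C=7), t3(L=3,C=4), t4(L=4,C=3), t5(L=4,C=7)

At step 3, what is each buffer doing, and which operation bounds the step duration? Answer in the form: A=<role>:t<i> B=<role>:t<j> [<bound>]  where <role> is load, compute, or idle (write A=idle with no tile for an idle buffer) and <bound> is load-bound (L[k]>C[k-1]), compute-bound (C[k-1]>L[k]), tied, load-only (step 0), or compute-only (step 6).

step 3: A=compute:t2 B=load:t3 [compute-bound]

  0. 6=6c; end=6; A:t0 B:-
  1. max(7,7)=7c; end=13; A:t0 B:t1
  2. max(9,9)=9c; end=22; A:t2 B:t1
  3. max(3,7)=7c; end=29; A:t2 B:t3
  4. max(4,4)=4c; end=33; A:t4 B:t3
  5. max(4,3)=4c; end=37; A:t4 B:t5
  6. 7=7c; end=44; A:t4 B:t5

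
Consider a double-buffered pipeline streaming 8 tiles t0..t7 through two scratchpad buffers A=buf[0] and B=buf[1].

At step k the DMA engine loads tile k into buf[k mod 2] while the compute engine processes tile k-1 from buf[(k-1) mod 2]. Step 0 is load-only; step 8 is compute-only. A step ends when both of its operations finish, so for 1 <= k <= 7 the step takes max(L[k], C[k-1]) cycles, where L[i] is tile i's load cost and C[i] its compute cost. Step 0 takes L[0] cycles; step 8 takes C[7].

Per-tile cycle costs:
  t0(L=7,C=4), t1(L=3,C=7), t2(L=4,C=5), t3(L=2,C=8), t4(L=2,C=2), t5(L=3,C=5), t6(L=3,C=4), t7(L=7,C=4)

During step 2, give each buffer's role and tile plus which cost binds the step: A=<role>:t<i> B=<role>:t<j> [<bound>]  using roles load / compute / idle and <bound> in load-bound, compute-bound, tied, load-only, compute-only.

  0. 7=7c; end=7; A:t0 B:-
  1. max(3,4)=4c; end=11; A:t0 B:t1
  2. max(4,7)=7c; end=18; A:t2 B:t1
  3. max(2,5)=5c; end=23; A:t2 B:t3
  4. max(2,8)=8c; end=31; A:t4 B:t3
  5. max(3,2)=3c; end=34; A:t4 B:t5
  6. max(3,5)=5c; end=39; A:t6 B:t5
  7. max(7,4)=7c; end=46; A:t6 B:t7
  8. 4=4c; end=50; A:t6 B:t7

step 2: A=load:t2 B=compute:t1 [compute-bound]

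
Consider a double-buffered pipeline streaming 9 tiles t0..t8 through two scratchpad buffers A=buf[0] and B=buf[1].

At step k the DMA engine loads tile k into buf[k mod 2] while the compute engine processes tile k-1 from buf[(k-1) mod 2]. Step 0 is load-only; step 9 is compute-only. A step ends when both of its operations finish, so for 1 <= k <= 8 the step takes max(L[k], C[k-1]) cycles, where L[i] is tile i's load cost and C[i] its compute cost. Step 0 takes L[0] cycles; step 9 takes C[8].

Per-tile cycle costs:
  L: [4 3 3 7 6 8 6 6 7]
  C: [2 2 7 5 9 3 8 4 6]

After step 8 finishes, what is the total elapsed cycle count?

end_cycle[8] = 53

step 0: L[0]=4 → dur=4, Σ=4 | A=load:t0 B=idle [load-only]
step 1: L[1]=3 C[0]=2 → dur=3, Σ=7 | A=compute:t0 B=load:t1 [load-bound]
step 2: L[2]=3 C[1]=2 → dur=3, Σ=10 | A=load:t2 B=compute:t1 [load-bound]
step 3: L[3]=7 C[2]=7 → dur=7, Σ=17 | A=compute:t2 B=load:t3 [tied]
step 4: L[4]=6 C[3]=5 → dur=6, Σ=23 | A=load:t4 B=compute:t3 [load-bound]
step 5: L[5]=8 C[4]=9 → dur=9, Σ=32 | A=compute:t4 B=load:t5 [compute-bound]
step 6: L[6]=6 C[5]=3 → dur=6, Σ=38 | A=load:t6 B=compute:t5 [load-bound]
step 7: L[7]=6 C[6]=8 → dur=8, Σ=46 | A=compute:t6 B=load:t7 [compute-bound]
step 8: L[8]=7 C[7]=4 → dur=7, Σ=53 | A=load:t8 B=compute:t7 [load-bound]
step 9: C[8]=6 → dur=6, Σ=59 | A=compute:t8 B=idle [compute-only]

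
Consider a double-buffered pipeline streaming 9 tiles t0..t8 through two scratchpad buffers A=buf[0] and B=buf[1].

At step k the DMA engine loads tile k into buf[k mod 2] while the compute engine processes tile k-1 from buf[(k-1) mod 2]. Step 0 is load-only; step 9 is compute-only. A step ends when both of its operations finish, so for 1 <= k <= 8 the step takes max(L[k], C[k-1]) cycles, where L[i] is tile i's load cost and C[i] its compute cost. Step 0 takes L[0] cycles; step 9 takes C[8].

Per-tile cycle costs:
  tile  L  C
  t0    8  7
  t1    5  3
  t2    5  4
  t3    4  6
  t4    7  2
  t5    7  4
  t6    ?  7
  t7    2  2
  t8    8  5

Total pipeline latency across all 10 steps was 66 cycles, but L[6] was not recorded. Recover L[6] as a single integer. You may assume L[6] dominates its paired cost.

L[6] = 8

step 0 → dur = L[0]=8 = 8
step 1 → dur = max(L[1]=5, C[0]=7) = 7
step 2 → dur = max(L[2]=5, C[1]=3) = 5
step 3 → dur = max(L[3]=4, C[2]=4) = 4
step 4 → dur = max(L[4]=7, C[3]=6) = 7
step 5 → dur = max(L[5]=7, C[4]=2) = 7
step 6 → dur = max(L[6]=?, C[5]=4) = L[6]  (unknown; binding)
step 7 → dur = max(L[7]=2, C[6]=7) = 7
step 8 → dur = max(L[8]=8, C[7]=2) = 8
step 9 → dur = C[8]=5 = 5
sum of known step durations = 58
dur[6] = total - known = 66 - 58 = 8
L[6] is the binding max in step 6, so L[6] = dur[6] = 8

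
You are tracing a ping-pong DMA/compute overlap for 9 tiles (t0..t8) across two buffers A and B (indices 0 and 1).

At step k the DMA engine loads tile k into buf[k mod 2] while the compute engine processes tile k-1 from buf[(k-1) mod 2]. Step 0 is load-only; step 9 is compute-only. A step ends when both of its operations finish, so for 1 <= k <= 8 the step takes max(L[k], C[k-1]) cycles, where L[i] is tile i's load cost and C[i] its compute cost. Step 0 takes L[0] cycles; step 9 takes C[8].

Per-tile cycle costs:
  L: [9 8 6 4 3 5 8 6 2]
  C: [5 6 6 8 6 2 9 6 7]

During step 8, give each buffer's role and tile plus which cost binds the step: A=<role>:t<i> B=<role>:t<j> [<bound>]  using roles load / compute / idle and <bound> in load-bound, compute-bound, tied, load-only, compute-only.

step 8: A=load:t8 B=compute:t7 [compute-bound]

k=0 load=t0/9c comp=- wait=9 total=9
k=1 load=t1/8c comp=t0/5c wait=8 total=17
k=2 load=t2/6c comp=t1/6c wait=6 total=23
k=3 load=t3/4c comp=t2/6c wait=6 total=29
k=4 load=t4/3c comp=t3/8c wait=8 total=37
k=5 load=t5/5c comp=t4/6c wait=6 total=43
k=6 load=t6/8c comp=t5/2c wait=8 total=51
k=7 load=t7/6c comp=t6/9c wait=9 total=60
k=8 load=t8/2c comp=t7/6c wait=6 total=66
k=9 load=- comp=t8/7c wait=7 total=73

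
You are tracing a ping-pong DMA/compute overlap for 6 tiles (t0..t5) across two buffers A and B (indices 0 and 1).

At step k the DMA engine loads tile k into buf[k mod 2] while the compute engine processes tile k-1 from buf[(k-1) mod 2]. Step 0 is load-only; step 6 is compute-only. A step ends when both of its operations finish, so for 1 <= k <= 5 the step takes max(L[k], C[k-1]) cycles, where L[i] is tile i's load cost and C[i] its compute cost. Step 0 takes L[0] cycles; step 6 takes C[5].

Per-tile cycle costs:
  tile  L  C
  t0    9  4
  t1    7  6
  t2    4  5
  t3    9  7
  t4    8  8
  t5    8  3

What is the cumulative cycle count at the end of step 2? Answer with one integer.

k=0 load=t0/9c comp=- wait=9 total=9
k=1 load=t1/7c comp=t0/4c wait=7 total=16
k=2 load=t2/4c comp=t1/6c wait=6 total=22
k=3 load=t3/9c comp=t2/5c wait=9 total=31
k=4 load=t4/8c comp=t3/7c wait=8 total=39
k=5 load=t5/8c comp=t4/8c wait=8 total=47
k=6 load=- comp=t5/3c wait=3 total=50

end_cycle[2] = 22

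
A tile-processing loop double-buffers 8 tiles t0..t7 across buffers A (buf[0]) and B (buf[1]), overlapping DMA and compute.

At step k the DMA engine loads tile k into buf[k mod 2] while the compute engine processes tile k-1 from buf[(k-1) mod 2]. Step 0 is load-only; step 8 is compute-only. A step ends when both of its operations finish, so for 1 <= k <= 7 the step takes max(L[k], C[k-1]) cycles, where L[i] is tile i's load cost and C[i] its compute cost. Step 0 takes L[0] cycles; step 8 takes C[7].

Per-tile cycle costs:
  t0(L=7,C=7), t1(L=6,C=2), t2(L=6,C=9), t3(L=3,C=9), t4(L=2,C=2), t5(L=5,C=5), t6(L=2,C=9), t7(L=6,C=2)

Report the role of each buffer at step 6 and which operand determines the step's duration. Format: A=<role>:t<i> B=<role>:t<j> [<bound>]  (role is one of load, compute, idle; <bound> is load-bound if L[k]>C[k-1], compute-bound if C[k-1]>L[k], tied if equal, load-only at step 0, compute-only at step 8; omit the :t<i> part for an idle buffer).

k=0 load=t0/7c comp=- wait=7 total=7
k=1 load=t1/6c comp=t0/7c wait=7 total=14
k=2 load=t2/6c comp=t1/2c wait=6 total=20
k=3 load=t3/3c comp=t2/9c wait=9 total=29
k=4 load=t4/2c comp=t3/9c wait=9 total=38
k=5 load=t5/5c comp=t4/2c wait=5 total=43
k=6 load=t6/2c comp=t5/5c wait=5 total=48
k=7 load=t7/6c comp=t6/9c wait=9 total=57
k=8 load=- comp=t7/2c wait=2 total=59

step 6: A=load:t6 B=compute:t5 [compute-bound]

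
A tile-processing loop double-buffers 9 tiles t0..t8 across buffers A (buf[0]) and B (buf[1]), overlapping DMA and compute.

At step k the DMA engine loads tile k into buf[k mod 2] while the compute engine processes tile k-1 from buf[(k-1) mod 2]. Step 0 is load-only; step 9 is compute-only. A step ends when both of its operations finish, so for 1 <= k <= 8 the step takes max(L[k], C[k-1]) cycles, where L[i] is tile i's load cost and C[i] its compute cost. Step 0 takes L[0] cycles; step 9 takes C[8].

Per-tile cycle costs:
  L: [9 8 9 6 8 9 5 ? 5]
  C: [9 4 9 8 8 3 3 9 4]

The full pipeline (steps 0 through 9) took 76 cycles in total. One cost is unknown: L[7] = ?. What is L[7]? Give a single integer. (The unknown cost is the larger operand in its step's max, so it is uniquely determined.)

L[7] = 5

step 0 | dur = L[0]=9 = 9
step 1 | dur = max(L[1]=8, C[0]=9) = 9
step 2 | dur = max(L[2]=9, C[1]=4) = 9
step 3 | dur = max(L[3]=6, C[2]=9) = 9
step 4 | dur = max(L[4]=8, C[3]=8) = 8
step 5 | dur = max(L[5]=9, C[4]=8) = 9
step 6 | dur = max(L[6]=5, C[5]=3) = 5
step 7 | dur = max(L[7]=?, C[6]=3) = L[7]  (unknown; binding)
step 8 | dur = max(L[8]=5, C[7]=9) = 9
step 9 | dur = C[8]=4 = 4
sum of known step durations = 71
dur[7] = total - known = 76 - 71 = 5
L[7] is the binding max in step 7, so L[7] = dur[7] = 5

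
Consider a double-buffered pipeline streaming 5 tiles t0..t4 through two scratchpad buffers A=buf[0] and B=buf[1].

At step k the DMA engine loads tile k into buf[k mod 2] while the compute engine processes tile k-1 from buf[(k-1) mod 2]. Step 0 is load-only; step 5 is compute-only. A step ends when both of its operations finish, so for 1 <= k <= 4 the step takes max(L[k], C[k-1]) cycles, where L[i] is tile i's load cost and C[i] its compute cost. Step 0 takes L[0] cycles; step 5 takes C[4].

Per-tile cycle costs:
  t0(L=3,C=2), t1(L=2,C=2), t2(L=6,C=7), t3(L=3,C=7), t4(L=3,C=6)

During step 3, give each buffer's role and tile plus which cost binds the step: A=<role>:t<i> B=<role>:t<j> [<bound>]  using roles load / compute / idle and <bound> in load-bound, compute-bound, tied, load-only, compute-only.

step 3: A=compute:t2 B=load:t3 [compute-bound]

k=0 load=t0/3c comp=- wait=3 total=3
k=1 load=t1/2c comp=t0/2c wait=2 total=5
k=2 load=t2/6c comp=t1/2c wait=6 total=11
k=3 load=t3/3c comp=t2/7c wait=7 total=18
k=4 load=t4/3c comp=t3/7c wait=7 total=25
k=5 load=- comp=t4/6c wait=6 total=31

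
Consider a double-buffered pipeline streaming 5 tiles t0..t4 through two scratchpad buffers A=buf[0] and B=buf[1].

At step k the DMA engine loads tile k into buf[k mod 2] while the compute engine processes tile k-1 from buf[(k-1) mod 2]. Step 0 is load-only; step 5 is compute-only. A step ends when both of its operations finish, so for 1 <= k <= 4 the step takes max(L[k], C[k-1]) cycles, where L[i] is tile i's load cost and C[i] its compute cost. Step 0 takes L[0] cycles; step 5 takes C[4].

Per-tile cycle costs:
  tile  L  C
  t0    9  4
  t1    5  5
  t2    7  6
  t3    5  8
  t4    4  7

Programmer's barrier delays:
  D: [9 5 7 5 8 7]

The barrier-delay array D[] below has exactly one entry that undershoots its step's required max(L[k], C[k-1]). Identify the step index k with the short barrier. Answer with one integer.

hazard at step 3

[0] required=L[0]=9=9 vs D=9 ok
[1] required=max(L[1]=5,C[0]=4)=5 vs D=5 ok
[2] required=max(L[2]=7,C[1]=5)=7 vs D=7 ok
[3] required=max(L[3]=5,C[2]=6)=6 vs D=5 SHORT
[4] required=max(L[4]=4,C[3]=8)=8 vs D=8 ok
[5] required=C[4]=7=7 vs D=7 ok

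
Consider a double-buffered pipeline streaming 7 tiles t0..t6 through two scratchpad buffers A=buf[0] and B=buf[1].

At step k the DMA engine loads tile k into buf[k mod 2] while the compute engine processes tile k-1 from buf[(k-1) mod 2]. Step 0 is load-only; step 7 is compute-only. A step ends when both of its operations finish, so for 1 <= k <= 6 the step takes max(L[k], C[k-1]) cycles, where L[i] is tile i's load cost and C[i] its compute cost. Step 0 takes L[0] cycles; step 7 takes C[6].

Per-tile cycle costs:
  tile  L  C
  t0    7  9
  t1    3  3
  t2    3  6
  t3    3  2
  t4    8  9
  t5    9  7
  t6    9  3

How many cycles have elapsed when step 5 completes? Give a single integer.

step 0: L[0]=7 → dur=7, Σ=7 | A=load:t0 B=idle [load-only]
step 1: L[1]=3 C[0]=9 → dur=9, Σ=16 | A=compute:t0 B=load:t1 [compute-bound]
step 2: L[2]=3 C[1]=3 → dur=3, Σ=19 | A=load:t2 B=compute:t1 [tied]
step 3: L[3]=3 C[2]=6 → dur=6, Σ=25 | A=compute:t2 B=load:t3 [compute-bound]
step 4: L[4]=8 C[3]=2 → dur=8, Σ=33 | A=load:t4 B=compute:t3 [load-bound]
step 5: L[5]=9 C[4]=9 → dur=9, Σ=42 | A=compute:t4 B=load:t5 [tied]
step 6: L[6]=9 C[5]=7 → dur=9, Σ=51 | A=load:t6 B=compute:t5 [load-bound]
step 7: C[6]=3 → dur=3, Σ=54 | A=compute:t6 B=idle [compute-only]

end_cycle[5] = 42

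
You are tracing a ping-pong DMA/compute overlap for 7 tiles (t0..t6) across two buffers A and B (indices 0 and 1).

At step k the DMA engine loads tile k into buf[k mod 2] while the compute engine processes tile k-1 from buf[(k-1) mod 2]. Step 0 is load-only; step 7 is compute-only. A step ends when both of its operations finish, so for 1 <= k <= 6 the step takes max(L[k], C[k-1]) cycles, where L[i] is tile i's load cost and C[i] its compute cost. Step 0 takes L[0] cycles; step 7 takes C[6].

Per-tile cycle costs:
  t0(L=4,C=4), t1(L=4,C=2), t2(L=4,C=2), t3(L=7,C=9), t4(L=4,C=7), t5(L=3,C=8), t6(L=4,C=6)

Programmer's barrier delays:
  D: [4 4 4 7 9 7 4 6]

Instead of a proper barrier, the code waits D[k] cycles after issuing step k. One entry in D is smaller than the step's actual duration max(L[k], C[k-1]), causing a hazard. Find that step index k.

hazard at step 6

[0] required=L[0]=4=4 vs D=4 ok
[1] required=max(L[1]=4,C[0]=4)=4 vs D=4 ok
[2] required=max(L[2]=4,C[1]=2)=4 vs D=4 ok
[3] required=max(L[3]=7,C[2]=2)=7 vs D=7 ok
[4] required=max(L[4]=4,C[3]=9)=9 vs D=9 ok
[5] required=max(L[5]=3,C[4]=7)=7 vs D=7 ok
[6] required=max(L[6]=4,C[5]=8)=8 vs D=4 SHORT
[7] required=C[6]=6=6 vs D=6 ok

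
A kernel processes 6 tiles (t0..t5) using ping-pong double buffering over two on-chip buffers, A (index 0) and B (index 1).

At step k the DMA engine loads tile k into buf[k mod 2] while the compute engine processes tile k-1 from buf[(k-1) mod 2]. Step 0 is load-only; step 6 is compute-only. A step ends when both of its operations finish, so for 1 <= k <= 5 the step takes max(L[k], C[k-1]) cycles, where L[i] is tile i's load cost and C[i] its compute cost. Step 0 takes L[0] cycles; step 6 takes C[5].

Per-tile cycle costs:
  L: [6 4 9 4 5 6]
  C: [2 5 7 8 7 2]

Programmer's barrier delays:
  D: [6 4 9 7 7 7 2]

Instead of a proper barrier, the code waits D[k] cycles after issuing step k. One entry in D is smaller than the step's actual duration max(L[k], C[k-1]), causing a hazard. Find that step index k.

hazard at step 4

step 0: need L[0]=6 = 6; D[0]=6 ok
step 1: need max(L[1]=4,C[0]=2) = 4; D[1]=4 ok
step 2: need max(L[2]=9,C[1]=5) = 9; D[2]=9 ok
step 3: need max(L[3]=4,C[2]=7) = 7; D[3]=7 ok
step 4: need max(L[4]=5,C[3]=8) = 8; D[4]=7 SHORT
step 5: need max(L[5]=6,C[4]=7) = 7; D[5]=7 ok
step 6: need C[5]=2 = 2; D[6]=2 ok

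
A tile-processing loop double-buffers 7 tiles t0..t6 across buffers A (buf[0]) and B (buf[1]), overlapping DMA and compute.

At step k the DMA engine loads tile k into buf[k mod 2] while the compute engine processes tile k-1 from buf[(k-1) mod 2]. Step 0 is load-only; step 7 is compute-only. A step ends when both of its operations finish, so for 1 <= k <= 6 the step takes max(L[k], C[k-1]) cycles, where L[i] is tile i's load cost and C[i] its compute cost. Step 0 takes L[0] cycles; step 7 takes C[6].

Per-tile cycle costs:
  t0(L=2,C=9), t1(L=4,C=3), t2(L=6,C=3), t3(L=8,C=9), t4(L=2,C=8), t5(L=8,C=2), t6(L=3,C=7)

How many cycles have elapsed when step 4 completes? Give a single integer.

[0] DMA t0→A (2c) ∥ CU idle ⇒ 2c, clock 2
[1] DMA t1→B (4c) ∥ CU A:t0 (9c) ⇒ 9c, clock 11
[2] DMA t2→A (6c) ∥ CU B:t1 (3c) ⇒ 6c, clock 17
[3] DMA t3→B (8c) ∥ CU A:t2 (3c) ⇒ 8c, clock 25
[4] DMA t4→A (2c) ∥ CU B:t3 (9c) ⇒ 9c, clock 34
[5] DMA t5→B (8c) ∥ CU A:t4 (8c) ⇒ 8c, clock 42
[6] DMA t6→A (3c) ∥ CU B:t5 (2c) ⇒ 3c, clock 45
[7] DMA idle ∥ CU A:t6 (7c) ⇒ 7c, clock 52

end_cycle[4] = 34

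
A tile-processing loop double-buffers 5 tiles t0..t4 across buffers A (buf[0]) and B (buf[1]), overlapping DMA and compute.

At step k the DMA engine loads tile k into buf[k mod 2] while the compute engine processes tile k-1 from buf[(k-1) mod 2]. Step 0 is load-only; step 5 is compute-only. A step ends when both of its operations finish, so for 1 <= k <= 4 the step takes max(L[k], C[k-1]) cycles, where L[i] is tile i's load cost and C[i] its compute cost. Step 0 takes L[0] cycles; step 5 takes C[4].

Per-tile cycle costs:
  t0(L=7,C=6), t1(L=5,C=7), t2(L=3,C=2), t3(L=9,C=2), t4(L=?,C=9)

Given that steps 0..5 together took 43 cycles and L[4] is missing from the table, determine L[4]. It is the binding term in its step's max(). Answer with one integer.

L[4] = 5

step 0 → dur = L[0]=7 = 7
step 1 → dur = max(L[1]=5, C[0]=6) = 6
step 2 → dur = max(L[2]=3, C[1]=7) = 7
step 3 → dur = max(L[3]=9, C[2]=2) = 9
step 4 → dur = max(L[4]=?, C[3]=2) = L[4]  (unknown; binding)
step 5 → dur = C[4]=9 = 9
sum of known step durations = 38
dur[4] = total - known = 43 - 38 = 5
L[4] is the binding max in step 4, so L[4] = dur[4] = 5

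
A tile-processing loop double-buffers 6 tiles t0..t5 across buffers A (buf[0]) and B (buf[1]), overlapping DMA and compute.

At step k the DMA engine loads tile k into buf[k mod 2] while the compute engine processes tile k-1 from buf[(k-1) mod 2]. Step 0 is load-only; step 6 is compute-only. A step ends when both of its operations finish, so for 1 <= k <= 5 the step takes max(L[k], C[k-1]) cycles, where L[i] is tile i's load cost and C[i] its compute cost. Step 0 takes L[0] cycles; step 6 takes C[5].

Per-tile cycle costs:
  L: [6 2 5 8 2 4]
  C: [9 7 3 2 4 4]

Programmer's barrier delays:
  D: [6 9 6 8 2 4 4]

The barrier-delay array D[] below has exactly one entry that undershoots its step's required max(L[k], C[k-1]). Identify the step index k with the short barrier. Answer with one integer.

[0] required=L[0]=6=6 vs D=6 ok
[1] required=max(L[1]=2,C[0]=9)=9 vs D=9 ok
[2] required=max(L[2]=5,C[1]=7)=7 vs D=6 SHORT
[3] required=max(L[3]=8,C[2]=3)=8 vs D=8 ok
[4] required=max(L[4]=2,C[3]=2)=2 vs D=2 ok
[5] required=max(L[5]=4,C[4]=4)=4 vs D=4 ok
[6] required=C[5]=4=4 vs D=4 ok

hazard at step 2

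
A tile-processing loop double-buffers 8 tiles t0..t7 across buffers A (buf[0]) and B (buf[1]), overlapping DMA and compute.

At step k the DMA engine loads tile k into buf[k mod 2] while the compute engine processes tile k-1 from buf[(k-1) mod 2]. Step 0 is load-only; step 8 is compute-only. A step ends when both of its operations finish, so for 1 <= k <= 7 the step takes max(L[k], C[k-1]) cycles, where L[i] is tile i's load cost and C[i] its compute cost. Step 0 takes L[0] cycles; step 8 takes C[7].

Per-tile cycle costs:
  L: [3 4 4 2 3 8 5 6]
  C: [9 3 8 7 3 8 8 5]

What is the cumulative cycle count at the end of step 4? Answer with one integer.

step 0: L[0]=3 → dur=3, Σ=3 | A=load:t0 B=idle [load-only]
step 1: L[1]=4 C[0]=9 → dur=9, Σ=12 | A=compute:t0 B=load:t1 [compute-bound]
step 2: L[2]=4 C[1]=3 → dur=4, Σ=16 | A=load:t2 B=compute:t1 [load-bound]
step 3: L[3]=2 C[2]=8 → dur=8, Σ=24 | A=compute:t2 B=load:t3 [compute-bound]
step 4: L[4]=3 C[3]=7 → dur=7, Σ=31 | A=load:t4 B=compute:t3 [compute-bound]
step 5: L[5]=8 C[4]=3 → dur=8, Σ=39 | A=compute:t4 B=load:t5 [load-bound]
step 6: L[6]=5 C[5]=8 → dur=8, Σ=47 | A=load:t6 B=compute:t5 [compute-bound]
step 7: L[7]=6 C[6]=8 → dur=8, Σ=55 | A=compute:t6 B=load:t7 [compute-bound]
step 8: C[7]=5 → dur=5, Σ=60 | A=idle B=compute:t7 [compute-only]

end_cycle[4] = 31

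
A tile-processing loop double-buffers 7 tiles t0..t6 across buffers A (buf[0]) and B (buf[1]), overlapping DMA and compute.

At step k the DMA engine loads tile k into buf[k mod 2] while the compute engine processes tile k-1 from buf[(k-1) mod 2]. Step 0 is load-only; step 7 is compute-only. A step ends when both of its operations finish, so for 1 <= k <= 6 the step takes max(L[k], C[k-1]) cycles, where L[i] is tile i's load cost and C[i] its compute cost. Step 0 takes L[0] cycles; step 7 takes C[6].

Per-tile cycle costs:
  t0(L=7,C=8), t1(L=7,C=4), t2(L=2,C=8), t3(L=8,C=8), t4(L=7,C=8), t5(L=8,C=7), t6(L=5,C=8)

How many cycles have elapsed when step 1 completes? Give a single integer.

[0] DMA t0→A (7c) ∥ CU idle ⇒ 7c, clock 7
[1] DMA t1→B (7c) ∥ CU A:t0 (8c) ⇒ 8c, clock 15
[2] DMA t2→A (2c) ∥ CU B:t1 (4c) ⇒ 4c, clock 19
[3] DMA t3→B (8c) ∥ CU A:t2 (8c) ⇒ 8c, clock 27
[4] DMA t4→A (7c) ∥ CU B:t3 (8c) ⇒ 8c, clock 35
[5] DMA t5→B (8c) ∥ CU A:t4 (8c) ⇒ 8c, clock 43
[6] DMA t6→A (5c) ∥ CU B:t5 (7c) ⇒ 7c, clock 50
[7] DMA idle ∥ CU A:t6 (8c) ⇒ 8c, clock 58

end_cycle[1] = 15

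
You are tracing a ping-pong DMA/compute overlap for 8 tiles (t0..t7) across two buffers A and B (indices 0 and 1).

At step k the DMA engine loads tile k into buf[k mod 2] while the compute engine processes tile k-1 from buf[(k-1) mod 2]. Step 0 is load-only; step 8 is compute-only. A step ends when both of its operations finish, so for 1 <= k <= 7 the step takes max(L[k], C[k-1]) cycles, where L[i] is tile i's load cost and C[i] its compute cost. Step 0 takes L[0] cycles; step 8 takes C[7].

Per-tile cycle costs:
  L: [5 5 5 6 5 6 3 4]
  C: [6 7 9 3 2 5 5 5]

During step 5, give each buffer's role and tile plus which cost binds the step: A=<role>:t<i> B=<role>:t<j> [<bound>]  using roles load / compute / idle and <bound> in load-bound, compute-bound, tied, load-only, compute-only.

step 0: L[0]=5 → dur=5, Σ=5 | A=load:t0 B=idle [load-only]
step 1: L[1]=5 C[0]=6 → dur=6, Σ=11 | A=compute:t0 B=load:t1 [compute-bound]
step 2: L[2]=5 C[1]=7 → dur=7, Σ=18 | A=load:t2 B=compute:t1 [compute-bound]
step 3: L[3]=6 C[2]=9 → dur=9, Σ=27 | A=compute:t2 B=load:t3 [compute-bound]
step 4: L[4]=5 C[3]=3 → dur=5, Σ=32 | A=load:t4 B=compute:t3 [load-bound]
step 5: L[5]=6 C[4]=2 → dur=6, Σ=38 | A=compute:t4 B=load:t5 [load-bound]
step 6: L[6]=3 C[5]=5 → dur=5, Σ=43 | A=load:t6 B=compute:t5 [compute-bound]
step 7: L[7]=4 C[6]=5 → dur=5, Σ=48 | A=compute:t6 B=load:t7 [compute-bound]
step 8: C[7]=5 → dur=5, Σ=53 | A=idle B=compute:t7 [compute-only]

step 5: A=compute:t4 B=load:t5 [load-bound]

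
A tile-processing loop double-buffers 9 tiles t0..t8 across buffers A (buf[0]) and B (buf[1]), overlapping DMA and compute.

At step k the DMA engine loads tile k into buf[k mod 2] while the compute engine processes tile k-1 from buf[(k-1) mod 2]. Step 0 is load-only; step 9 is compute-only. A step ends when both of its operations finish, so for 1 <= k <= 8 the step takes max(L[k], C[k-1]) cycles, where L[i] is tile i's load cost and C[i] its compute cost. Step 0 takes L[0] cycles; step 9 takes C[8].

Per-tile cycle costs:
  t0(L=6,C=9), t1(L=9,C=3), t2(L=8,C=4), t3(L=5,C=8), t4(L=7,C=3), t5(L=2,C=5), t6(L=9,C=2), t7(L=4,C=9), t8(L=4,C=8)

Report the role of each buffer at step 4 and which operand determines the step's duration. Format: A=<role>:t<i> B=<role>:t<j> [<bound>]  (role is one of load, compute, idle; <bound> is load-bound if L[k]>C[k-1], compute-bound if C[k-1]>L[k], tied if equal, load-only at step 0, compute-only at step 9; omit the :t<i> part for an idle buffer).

step 4: A=load:t4 B=compute:t3 [compute-bound]

[0] DMA t0→A (6c) ∥ CU idle ⇒ 6c, clock 6
[1] DMA t1→B (9c) ∥ CU A:t0 (9c) ⇒ 9c, clock 15
[2] DMA t2→A (8c) ∥ CU B:t1 (3c) ⇒ 8c, clock 23
[3] DMA t3→B (5c) ∥ CU A:t2 (4c) ⇒ 5c, clock 28
[4] DMA t4→A (7c) ∥ CU B:t3 (8c) ⇒ 8c, clock 36
[5] DMA t5→B (2c) ∥ CU A:t4 (3c) ⇒ 3c, clock 39
[6] DMA t6→A (9c) ∥ CU B:t5 (5c) ⇒ 9c, clock 48
[7] DMA t7→B (4c) ∥ CU A:t6 (2c) ⇒ 4c, clock 52
[8] DMA t8→A (4c) ∥ CU B:t7 (9c) ⇒ 9c, clock 61
[9] DMA idle ∥ CU A:t8 (8c) ⇒ 8c, clock 69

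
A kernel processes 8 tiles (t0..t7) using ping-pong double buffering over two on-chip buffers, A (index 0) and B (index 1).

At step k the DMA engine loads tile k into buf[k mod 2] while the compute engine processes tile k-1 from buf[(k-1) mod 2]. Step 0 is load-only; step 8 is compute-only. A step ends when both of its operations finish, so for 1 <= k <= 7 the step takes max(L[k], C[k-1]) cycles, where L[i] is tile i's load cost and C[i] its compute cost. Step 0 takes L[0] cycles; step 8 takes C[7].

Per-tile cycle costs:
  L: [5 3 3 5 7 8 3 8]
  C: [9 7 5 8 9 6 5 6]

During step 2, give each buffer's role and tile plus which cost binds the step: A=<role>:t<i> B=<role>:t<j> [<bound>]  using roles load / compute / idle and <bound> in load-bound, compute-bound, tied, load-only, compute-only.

step 2: A=load:t2 B=compute:t1 [compute-bound]

[0] DMA t0→A (5c) ∥ CU idle ⇒ 5c, clock 5
[1] DMA t1→B (3c) ∥ CU A:t0 (9c) ⇒ 9c, clock 14
[2] DMA t2→A (3c) ∥ CU B:t1 (7c) ⇒ 7c, clock 21
[3] DMA t3→B (5c) ∥ CU A:t2 (5c) ⇒ 5c, clock 26
[4] DMA t4→A (7c) ∥ CU B:t3 (8c) ⇒ 8c, clock 34
[5] DMA t5→B (8c) ∥ CU A:t4 (9c) ⇒ 9c, clock 43
[6] DMA t6→A (3c) ∥ CU B:t5 (6c) ⇒ 6c, clock 49
[7] DMA t7→B (8c) ∥ CU A:t6 (5c) ⇒ 8c, clock 57
[8] DMA idle ∥ CU B:t7 (6c) ⇒ 6c, clock 63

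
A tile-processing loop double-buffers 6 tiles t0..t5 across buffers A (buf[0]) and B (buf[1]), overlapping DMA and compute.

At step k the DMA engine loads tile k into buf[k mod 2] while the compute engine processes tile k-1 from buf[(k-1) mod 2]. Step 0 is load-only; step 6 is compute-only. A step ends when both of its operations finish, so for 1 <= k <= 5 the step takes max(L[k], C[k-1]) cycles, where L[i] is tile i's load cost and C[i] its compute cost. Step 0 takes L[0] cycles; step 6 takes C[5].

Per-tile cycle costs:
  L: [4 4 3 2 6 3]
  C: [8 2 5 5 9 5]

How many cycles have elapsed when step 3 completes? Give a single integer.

end_cycle[3] = 20

step 0: L[0]=4 → dur=4, Σ=4 | A=load:t0 B=idle [load-only]
step 1: L[1]=4 C[0]=8 → dur=8, Σ=12 | A=compute:t0 B=load:t1 [compute-bound]
step 2: L[2]=3 C[1]=2 → dur=3, Σ=15 | A=load:t2 B=compute:t1 [load-bound]
step 3: L[3]=2 C[2]=5 → dur=5, Σ=20 | A=compute:t2 B=load:t3 [compute-bound]
step 4: L[4]=6 C[3]=5 → dur=6, Σ=26 | A=load:t4 B=compute:t3 [load-bound]
step 5: L[5]=3 C[4]=9 → dur=9, Σ=35 | A=compute:t4 B=load:t5 [compute-bound]
step 6: C[5]=5 → dur=5, Σ=40 | A=idle B=compute:t5 [compute-only]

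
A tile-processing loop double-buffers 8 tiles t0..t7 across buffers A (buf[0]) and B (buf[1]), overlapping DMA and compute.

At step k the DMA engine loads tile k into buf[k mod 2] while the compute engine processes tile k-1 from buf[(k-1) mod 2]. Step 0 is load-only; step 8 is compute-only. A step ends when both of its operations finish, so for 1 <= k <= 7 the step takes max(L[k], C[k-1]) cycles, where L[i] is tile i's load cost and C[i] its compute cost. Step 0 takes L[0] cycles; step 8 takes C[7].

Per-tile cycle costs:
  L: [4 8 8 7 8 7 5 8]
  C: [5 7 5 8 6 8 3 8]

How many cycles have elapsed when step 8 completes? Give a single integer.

end_cycle[8] = 66

step 0: L[0]=4 → dur=4, Σ=4 | A=load:t0 B=idle [load-only]
step 1: L[1]=8 C[0]=5 → dur=8, Σ=12 | A=compute:t0 B=load:t1 [load-bound]
step 2: L[2]=8 C[1]=7 → dur=8, Σ=20 | A=load:t2 B=compute:t1 [load-bound]
step 3: L[3]=7 C[2]=5 → dur=7, Σ=27 | A=compute:t2 B=load:t3 [load-bound]
step 4: L[4]=8 C[3]=8 → dur=8, Σ=35 | A=load:t4 B=compute:t3 [tied]
step 5: L[5]=7 C[4]=6 → dur=7, Σ=42 | A=compute:t4 B=load:t5 [load-bound]
step 6: L[6]=5 C[5]=8 → dur=8, Σ=50 | A=load:t6 B=compute:t5 [compute-bound]
step 7: L[7]=8 C[6]=3 → dur=8, Σ=58 | A=compute:t6 B=load:t7 [load-bound]
step 8: C[7]=8 → dur=8, Σ=66 | A=idle B=compute:t7 [compute-only]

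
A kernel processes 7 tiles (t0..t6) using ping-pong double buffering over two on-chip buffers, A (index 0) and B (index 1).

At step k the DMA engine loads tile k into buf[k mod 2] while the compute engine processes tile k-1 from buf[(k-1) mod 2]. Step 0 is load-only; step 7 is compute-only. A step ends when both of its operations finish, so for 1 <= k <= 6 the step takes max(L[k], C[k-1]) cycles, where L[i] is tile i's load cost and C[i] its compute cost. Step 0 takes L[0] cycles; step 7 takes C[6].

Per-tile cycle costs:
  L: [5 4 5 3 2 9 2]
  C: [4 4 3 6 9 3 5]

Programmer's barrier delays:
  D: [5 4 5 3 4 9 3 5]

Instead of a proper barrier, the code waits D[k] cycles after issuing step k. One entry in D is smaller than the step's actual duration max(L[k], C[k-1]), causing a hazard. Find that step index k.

[0] required=L[0]=5=5 vs D=5 ok
[1] required=max(L[1]=4,C[0]=4)=4 vs D=4 ok
[2] required=max(L[2]=5,C[1]=4)=5 vs D=5 ok
[3] required=max(L[3]=3,C[2]=3)=3 vs D=3 ok
[4] required=max(L[4]=2,C[3]=6)=6 vs D=4 SHORT
[5] required=max(L[5]=9,C[4]=9)=9 vs D=9 ok
[6] required=max(L[6]=2,C[5]=3)=3 vs D=3 ok
[7] required=C[6]=5=5 vs D=5 ok

hazard at step 4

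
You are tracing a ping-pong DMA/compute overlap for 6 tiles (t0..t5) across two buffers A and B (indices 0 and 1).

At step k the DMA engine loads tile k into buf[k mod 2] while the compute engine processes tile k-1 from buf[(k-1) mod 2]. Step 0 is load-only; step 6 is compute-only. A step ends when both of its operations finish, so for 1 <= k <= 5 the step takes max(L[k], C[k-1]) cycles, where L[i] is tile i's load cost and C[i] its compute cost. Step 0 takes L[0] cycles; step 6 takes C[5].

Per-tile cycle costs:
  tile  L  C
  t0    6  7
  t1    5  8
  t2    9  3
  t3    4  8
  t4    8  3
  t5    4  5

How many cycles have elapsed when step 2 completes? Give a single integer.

end_cycle[2] = 22

k=0 load=t0/6c comp=- wait=6 total=6
k=1 load=t1/5c comp=t0/7c wait=7 total=13
k=2 load=t2/9c comp=t1/8c wait=9 total=22
k=3 load=t3/4c comp=t2/3c wait=4 total=26
k=4 load=t4/8c comp=t3/8c wait=8 total=34
k=5 load=t5/4c comp=t4/3c wait=4 total=38
k=6 load=- comp=t5/5c wait=5 total=43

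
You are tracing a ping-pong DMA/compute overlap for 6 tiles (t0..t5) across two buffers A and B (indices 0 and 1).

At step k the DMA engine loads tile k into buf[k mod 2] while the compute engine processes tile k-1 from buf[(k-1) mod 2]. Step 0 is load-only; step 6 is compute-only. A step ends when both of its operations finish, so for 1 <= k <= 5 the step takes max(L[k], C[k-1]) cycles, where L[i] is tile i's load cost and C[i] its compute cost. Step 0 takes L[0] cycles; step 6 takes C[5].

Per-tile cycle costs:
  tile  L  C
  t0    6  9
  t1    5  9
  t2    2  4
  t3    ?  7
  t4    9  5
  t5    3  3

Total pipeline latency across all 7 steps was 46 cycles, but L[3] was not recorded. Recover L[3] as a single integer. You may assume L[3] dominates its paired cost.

step 0 | dur = L[0]=6 = 6
step 1 | dur = max(L[1]=5, C[0]=9) = 9
step 2 | dur = max(L[2]=2, C[1]=9) = 9
step 3 | dur = max(L[3]=?, C[2]=4) = L[3]  (unknown; binding)
step 4 | dur = max(L[4]=9, C[3]=7) = 9
step 5 | dur = max(L[5]=3, C[4]=5) = 5
step 6 | dur = C[5]=3 = 3
sum of known step durations = 41
dur[3] = total - known = 46 - 41 = 5
L[3] is the binding max in step 3, so L[3] = dur[3] = 5

L[3] = 5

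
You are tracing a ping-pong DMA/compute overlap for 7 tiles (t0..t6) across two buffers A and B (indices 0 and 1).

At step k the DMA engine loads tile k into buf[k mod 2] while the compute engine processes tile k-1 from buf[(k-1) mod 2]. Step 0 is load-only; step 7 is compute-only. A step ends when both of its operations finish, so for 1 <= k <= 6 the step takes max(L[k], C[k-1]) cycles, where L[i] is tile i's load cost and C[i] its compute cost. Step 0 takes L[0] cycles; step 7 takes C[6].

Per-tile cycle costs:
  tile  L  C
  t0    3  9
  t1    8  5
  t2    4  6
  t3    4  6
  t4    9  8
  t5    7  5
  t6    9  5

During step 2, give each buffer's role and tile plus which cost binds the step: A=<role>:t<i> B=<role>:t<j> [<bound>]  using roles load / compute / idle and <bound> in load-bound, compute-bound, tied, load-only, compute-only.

  0. 3=3c; end=3; A:t0 B:-
  1. max(8,9)=9c; end=12; A:t0 B:t1
  2. max(4,5)=5c; end=17; A:t2 B:t1
  3. max(4,6)=6c; end=23; A:t2 B:t3
  4. max(9,6)=9c; end=32; A:t4 B:t3
  5. max(7,8)=8c; end=40; A:t4 B:t5
  6. max(9,5)=9c; end=49; A:t6 B:t5
  7. 5=5c; end=54; A:t6 B:t5

step 2: A=load:t2 B=compute:t1 [compute-bound]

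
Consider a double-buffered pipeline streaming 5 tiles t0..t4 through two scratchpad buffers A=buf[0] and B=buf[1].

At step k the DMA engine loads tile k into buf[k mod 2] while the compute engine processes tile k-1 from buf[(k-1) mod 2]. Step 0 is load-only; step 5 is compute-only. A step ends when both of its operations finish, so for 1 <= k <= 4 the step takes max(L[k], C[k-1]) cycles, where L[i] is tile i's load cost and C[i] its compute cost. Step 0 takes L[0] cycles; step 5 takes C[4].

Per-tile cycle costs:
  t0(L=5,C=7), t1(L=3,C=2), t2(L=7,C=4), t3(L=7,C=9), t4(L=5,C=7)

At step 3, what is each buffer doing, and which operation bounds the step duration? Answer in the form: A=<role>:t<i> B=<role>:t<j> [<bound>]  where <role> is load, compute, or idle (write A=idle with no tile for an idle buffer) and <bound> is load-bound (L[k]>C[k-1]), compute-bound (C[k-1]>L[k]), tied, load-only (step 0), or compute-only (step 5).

step 0: L[0]=5 → dur=5, Σ=5 | A=load:t0 B=idle [load-only]
step 1: L[1]=3 C[0]=7 → dur=7, Σ=12 | A=compute:t0 B=load:t1 [compute-bound]
step 2: L[2]=7 C[1]=2 → dur=7, Σ=19 | A=load:t2 B=compute:t1 [load-bound]
step 3: L[3]=7 C[2]=4 → dur=7, Σ=26 | A=compute:t2 B=load:t3 [load-bound]
step 4: L[4]=5 C[3]=9 → dur=9, Σ=35 | A=load:t4 B=compute:t3 [compute-bound]
step 5: C[4]=7 → dur=7, Σ=42 | A=compute:t4 B=idle [compute-only]

step 3: A=compute:t2 B=load:t3 [load-bound]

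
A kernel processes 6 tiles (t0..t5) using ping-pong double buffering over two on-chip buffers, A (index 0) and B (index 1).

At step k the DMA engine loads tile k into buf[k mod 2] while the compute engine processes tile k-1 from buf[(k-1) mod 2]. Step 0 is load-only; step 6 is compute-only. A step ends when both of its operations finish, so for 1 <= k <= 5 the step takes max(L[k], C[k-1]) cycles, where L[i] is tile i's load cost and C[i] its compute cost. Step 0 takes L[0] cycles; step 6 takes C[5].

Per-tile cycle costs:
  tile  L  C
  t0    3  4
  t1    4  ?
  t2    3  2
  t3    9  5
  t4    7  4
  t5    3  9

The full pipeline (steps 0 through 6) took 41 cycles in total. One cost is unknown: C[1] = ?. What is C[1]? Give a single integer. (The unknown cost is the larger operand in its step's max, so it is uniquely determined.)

step 0: dur = L[0]=3 = 3
step 1: dur = max(L[1]=4, C[0]=4) = 4
step 2: dur = max(L[2]=3, C[1]=?) = C[1]  (unknown; binding)
step 3: dur = max(L[3]=9, C[2]=2) = 9
step 4: dur = max(L[4]=7, C[3]=5) = 7
step 5: dur = max(L[5]=3, C[4]=4) = 4
step 6: dur = C[5]=9 = 9
sum of known step durations = 36
dur[2] = total - known = 41 - 36 = 5
C[1] is the binding max in step 2, so C[1] = dur[2] = 5

C[1] = 5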